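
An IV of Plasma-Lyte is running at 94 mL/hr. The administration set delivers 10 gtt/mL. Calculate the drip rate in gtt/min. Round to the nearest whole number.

16 gtt/min

94 mL/hr ÷ 60 min/hr = 1.566667 mL/min
1.566667 mL/min × 10 gtt/mL = 15.66667 gtt/min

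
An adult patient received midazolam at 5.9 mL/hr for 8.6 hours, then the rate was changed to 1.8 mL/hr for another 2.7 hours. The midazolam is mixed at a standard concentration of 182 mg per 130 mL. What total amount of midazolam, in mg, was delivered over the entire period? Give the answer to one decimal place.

77.8 mg

Concentration = 182 mg ÷ 130 mL = 1.4 mg/mL
Stage 1: 5.9 mL/hr × 8.6 hr = 50.74 mL → 50.74 mL × 1.4 mg/mL = 71.036 mg
Stage 2: 1.8 mL/hr × 2.7 hr = 4.86 mL → 4.86 mL × 1.4 mg/mL = 6.804 mg
Total = 71.036 + 6.804 = 77.84 mg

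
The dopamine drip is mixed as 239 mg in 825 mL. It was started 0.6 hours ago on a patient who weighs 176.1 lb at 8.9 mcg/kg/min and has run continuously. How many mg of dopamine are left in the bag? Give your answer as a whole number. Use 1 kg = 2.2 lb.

213 mg

Weight = 176.1 lb ÷ 2.2 lb/kg = 80.04545 kg
Dose = 8.9 mcg/kg/min × 80.04545 kg = 712.4045 mcg/min
712.4045 mcg/min × 60 min/hr = 42744.27 mcg/hr
Concentration = 239 mg ÷ 825 mL = 0.289697 mg/mL = 289.697 mcg/mL
Rate = 42744.27 mcg/hr ÷ 289.697 mcg/mL = 147.5482 mL/hr
Volume infused = 147.5482 mL/hr × 0.6 hr = 88.52893 mL
Volume remaining = 825 − 88.52893 = 736.4711 mL
Drug remaining = 736.4711 mL × 289.697 mcg/mL = 213353.4 mcg = 213.3534 mg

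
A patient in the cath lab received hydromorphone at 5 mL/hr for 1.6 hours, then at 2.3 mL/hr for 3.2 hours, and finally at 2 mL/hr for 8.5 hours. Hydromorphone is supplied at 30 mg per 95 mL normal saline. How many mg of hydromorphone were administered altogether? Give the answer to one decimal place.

10.2 mg

Concentration = 30 mg ÷ 95 mL = 0.3157895 mg/mL
Stage 1: 5 mL/hr × 1.6 hr = 8 mL → 8 mL × 0.3157895 mg/mL = 2.526316 mg
Stage 2: 2.3 mL/hr × 3.2 hr = 7.36 mL → 7.36 mL × 0.3157895 mg/mL = 2.324211 mg
Stage 3: 2 mL/hr × 8.5 hr = 17 mL → 17 mL × 0.3157895 mg/mL = 5.368421 mg
Total = 2.526316 + 2.324211 + 5.368421 = 10.21895 mg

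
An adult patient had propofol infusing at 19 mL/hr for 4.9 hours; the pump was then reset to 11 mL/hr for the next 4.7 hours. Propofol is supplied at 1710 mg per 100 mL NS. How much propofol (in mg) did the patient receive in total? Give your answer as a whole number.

Concentration = 1710 mg ÷ 100 mL = 17.1 mg/mL
Stage 1: 19 mL/hr × 4.9 hr = 93.1 mL → 93.1 mL × 17.1 mg/mL = 1592.01 mg
Stage 2: 11 mL/hr × 4.7 hr = 51.7 mL → 51.7 mL × 17.1 mg/mL = 884.07 mg
Total = 1592.01 + 884.07 = 2476.08 mg

2476 mg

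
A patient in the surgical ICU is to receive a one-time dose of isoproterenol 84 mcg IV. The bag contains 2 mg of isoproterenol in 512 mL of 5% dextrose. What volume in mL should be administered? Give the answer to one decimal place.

Concentration = 2 mg ÷ 512 mL = 0.00390625 mg/mL = 3.90625 mcg/mL
Volume = 84 mcg ÷ 3.90625 mcg/mL = 21.504 mL

21.5 mL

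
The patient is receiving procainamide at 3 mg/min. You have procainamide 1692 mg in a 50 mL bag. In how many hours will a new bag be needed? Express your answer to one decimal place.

9.4 hours

3 mg/min × 60 min/hr = 180 mg/hr
Concentration = 1692 mg ÷ 50 mL = 33.84 mg/mL
Rate = 180 mg/hr ÷ 33.84 mg/mL = 5.319149 mL/hr
Duration = 50 mL ÷ 5.319149 mL/hr = 9.4 hr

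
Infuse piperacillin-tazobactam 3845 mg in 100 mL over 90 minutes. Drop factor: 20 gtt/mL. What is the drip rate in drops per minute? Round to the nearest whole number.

100 mL ÷ (90 min) = 1.111111 mL/min
1.111111 mL/min × 20 gtt/mL = 22.22222 gtt/min

22 gtt/min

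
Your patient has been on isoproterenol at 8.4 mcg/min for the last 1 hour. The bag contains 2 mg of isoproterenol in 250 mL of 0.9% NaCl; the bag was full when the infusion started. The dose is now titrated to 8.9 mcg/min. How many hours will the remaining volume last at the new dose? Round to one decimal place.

Initial rate:
8.4 mcg/min × 60 min/hr = 504 mcg/hr
Concentration = 2 mg ÷ 250 mL = 0.008 mg/mL = 8 mcg/mL
Rate = 504 mcg/hr ÷ 8 mcg/mL = 63 mL/hr
Volume infused so far = 63 mL/hr × 1 hr = 63 mL
Volume remaining = 250 − 63 = 187 mL
New rate:
8.9 mcg/min × 60 min/hr = 534 mcg/hr
Rate = 534 mcg/hr ÷ 8 mcg/mL = 66.75 mL/hr
Time remaining = 187 mL ÷ 66.75 mL/hr = 2.801498 hr

2.8 hours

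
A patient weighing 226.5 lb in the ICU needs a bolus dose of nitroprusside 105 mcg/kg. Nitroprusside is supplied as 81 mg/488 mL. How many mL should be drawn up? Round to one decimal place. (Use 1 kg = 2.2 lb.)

Weight = 226.5 lb ÷ 2.2 lb/kg = 102.9545 kg
Dose = 105 mcg/kg × 102.9545 kg = 10810.23 mcg
Concentration = 81 mg ÷ 488 mL = 0.1659836 mg/mL = 165.9836 mcg/mL
Volume = 10810.23 mcg ÷ 165.9836 mcg/mL = 65.12828 mL

65.1 mL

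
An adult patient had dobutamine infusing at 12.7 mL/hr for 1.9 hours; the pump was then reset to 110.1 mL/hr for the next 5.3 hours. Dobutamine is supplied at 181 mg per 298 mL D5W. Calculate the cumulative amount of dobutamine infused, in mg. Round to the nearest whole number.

Concentration = 181 mg ÷ 298 mL = 0.6073826 mg/mL
Stage 1: 12.7 mL/hr × 1.9 hr = 24.13 mL → 24.13 mL × 0.6073826 mg/mL = 14.65614 mg
Stage 2: 110.1 mL/hr × 5.3 hr = 583.53 mL → 583.53 mL × 0.6073826 mg/mL = 354.4259 mg
Total = 14.65614 + 354.4259 = 369.0821 mg

369 mg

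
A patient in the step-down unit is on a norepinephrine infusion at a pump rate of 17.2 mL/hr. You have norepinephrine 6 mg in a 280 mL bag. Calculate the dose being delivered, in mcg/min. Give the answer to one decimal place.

Concentration = 6 mg ÷ 280 mL = 0.02142857 mg/mL = 21.42857 mcg/mL
Drug rate = 17.2 mL/hr × 21.42857 mcg/mL = 368.5714 mcg/hr
368.5714 mcg/hr ÷ 60 min/hr = 6.142857 mcg/min

6.1 mcg/min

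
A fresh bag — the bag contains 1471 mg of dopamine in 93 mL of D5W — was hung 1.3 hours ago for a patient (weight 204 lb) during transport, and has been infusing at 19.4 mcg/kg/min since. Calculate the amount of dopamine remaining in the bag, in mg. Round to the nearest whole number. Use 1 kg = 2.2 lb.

1331 mg

Weight = 204 lb ÷ 2.2 lb/kg = 92.72727 kg
Dose = 19.4 mcg/kg/min × 92.72727 kg = 1798.909 mcg/min
1798.909 mcg/min × 60 min/hr = 107934.5 mcg/hr
Concentration = 1471 mg ÷ 93 mL = 15.8172 mg/mL = 15817.2 mcg/mL
Rate = 107934.5 mcg/hr ÷ 15817.2 mcg/mL = 6.82387 mL/hr
Volume infused = 6.82387 mL/hr × 1.3 hr = 8.871031 mL
Volume remaining = 93 − 8.871031 = 84.12897 mL
Drug remaining = 84.12897 mL × 15817.2 mcg/mL = 1330685 mcg = 1330.685 mg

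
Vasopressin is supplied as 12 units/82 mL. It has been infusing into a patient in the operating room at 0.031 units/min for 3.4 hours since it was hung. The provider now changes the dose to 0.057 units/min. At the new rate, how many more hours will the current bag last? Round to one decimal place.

1.7 hours

Initial rate:
0.031 units/min × 60 min/hr = 1.86 units/hr
Concentration = 12 units ÷ 82 mL = 0.1463415 units/mL
Rate = 1.86 units/hr ÷ 0.1463415 units/mL = 12.71 mL/hr
Volume infused so far = 12.71 mL/hr × 3.4 hr = 43.214 mL
Volume remaining = 82 − 43.214 = 38.786 mL
New rate:
0.057 units/min × 60 min/hr = 3.42 units/hr
Rate = 3.42 units/hr ÷ 0.1463415 units/mL = 23.37 mL/hr
Time remaining = 38.786 mL ÷ 23.37 mL/hr = 1.659649 hr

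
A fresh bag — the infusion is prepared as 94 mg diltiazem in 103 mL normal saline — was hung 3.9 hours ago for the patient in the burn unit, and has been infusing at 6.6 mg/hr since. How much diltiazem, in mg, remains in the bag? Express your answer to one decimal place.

Concentration = 94 mg ÷ 103 mL = 0.9126214 mg/mL
Rate = 6.6 mg/hr ÷ 0.9126214 mg/mL = 7.231915 mL/hr
Volume infused = 7.231915 mL/hr × 3.9 hr = 28.20447 mL
Volume remaining = 103 − 28.20447 = 74.79553 mL
Drug remaining = 74.79553 mL × 0.9126214 mg/mL = 68.26 mg

68.3 mg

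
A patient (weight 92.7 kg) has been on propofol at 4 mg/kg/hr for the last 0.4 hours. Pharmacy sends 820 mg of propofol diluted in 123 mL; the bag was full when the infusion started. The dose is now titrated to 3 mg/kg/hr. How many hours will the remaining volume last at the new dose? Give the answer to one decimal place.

2.4 hours

Initial rate:
Dose = 4 mg/kg/hr × 92.7 kg = 370.8 mg/hr
Concentration = 820 mg ÷ 123 mL = 6.666667 mg/mL
Rate = 370.8 mg/hr ÷ 6.666667 mg/mL = 55.62 mL/hr
Volume infused so far = 55.62 mL/hr × 0.4 hr = 22.248 mL
Volume remaining = 123 − 22.248 = 100.752 mL
New rate:
Dose = 3 mg/kg/hr × 92.7 kg = 278.1 mg/hr
Rate = 278.1 mg/hr ÷ 6.666667 mg/mL = 41.715 mL/hr
Time remaining = 100.752 mL ÷ 41.715 mL/hr = 2.415246 hr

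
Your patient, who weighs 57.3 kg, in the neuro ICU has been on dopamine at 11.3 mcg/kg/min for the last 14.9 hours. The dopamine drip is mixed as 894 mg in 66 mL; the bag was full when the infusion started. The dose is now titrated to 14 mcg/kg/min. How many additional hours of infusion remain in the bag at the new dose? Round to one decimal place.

6.5 hours

Initial rate:
Dose = 11.3 mcg/kg/min × 57.3 kg = 647.49 mcg/min
647.49 mcg/min × 60 min/hr = 38849.4 mcg/hr
Concentration = 894 mg ÷ 66 mL = 13.54545 mg/mL = 13545.45 mcg/mL
Rate = 38849.4 mcg/hr ÷ 13545.45 mcg/mL = 2.868077 mL/hr
Volume infused so far = 2.868077 mL/hr × 14.9 hr = 42.73434 mL
Volume remaining = 66 − 42.73434 = 23.26566 mL
New rate:
Dose = 14 mcg/kg/min × 57.3 kg = 802.2 mcg/min
802.2 mcg/min × 60 min/hr = 48132 mcg/hr
Rate = 48132 mcg/hr ÷ 13545.45 mcg/mL = 3.553369 mL/hr
Time remaining = 23.26566 mL ÷ 3.553369 mL/hr = 6.547493 hr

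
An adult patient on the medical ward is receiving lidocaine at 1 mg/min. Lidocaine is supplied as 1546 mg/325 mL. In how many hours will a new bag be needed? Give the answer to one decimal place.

25.8 hours

1 mg/min × 60 min/hr = 60 mg/hr
Concentration = 1546 mg ÷ 325 mL = 4.756923 mg/mL
Rate = 60 mg/hr ÷ 4.756923 mg/mL = 12.6132 mL/hr
Duration = 325 mL ÷ 12.6132 mL/hr = 25.76667 hr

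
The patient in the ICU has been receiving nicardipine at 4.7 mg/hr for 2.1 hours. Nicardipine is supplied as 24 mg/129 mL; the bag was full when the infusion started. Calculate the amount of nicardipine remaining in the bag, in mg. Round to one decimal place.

Concentration = 24 mg ÷ 129 mL = 0.1860465 mg/mL
Rate = 4.7 mg/hr ÷ 0.1860465 mg/mL = 25.2625 mL/hr
Volume infused = 25.2625 mL/hr × 2.1 hr = 53.05125 mL
Volume remaining = 129 − 53.05125 = 75.94875 mL
Drug remaining = 75.94875 mL × 0.1860465 mg/mL = 14.13 mg

14.1 mg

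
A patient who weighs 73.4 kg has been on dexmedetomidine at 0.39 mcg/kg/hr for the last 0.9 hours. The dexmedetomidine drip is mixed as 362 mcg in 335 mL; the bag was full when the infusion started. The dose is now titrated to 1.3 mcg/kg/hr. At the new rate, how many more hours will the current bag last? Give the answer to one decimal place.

3.5 hours

Initial rate:
Dose = 0.39 mcg/kg/hr × 73.4 kg = 28.626 mcg/hr
Concentration = 362 mcg ÷ 335 mL = 1.080597 mcg/mL
Rate = 28.626 mcg/hr ÷ 1.080597 mcg/mL = 26.49091 mL/hr
Volume infused so far = 26.49091 mL/hr × 0.9 hr = 23.84182 mL
Volume remaining = 335 − 23.84182 = 311.1582 mL
New rate:
Dose = 1.3 mcg/kg/hr × 73.4 kg = 95.42 mcg/hr
Rate = 95.42 mcg/hr ÷ 1.080597 mcg/mL = 88.30304 mL/hr
Time remaining = 311.1582 mL ÷ 88.30304 mL/hr = 3.523754 hr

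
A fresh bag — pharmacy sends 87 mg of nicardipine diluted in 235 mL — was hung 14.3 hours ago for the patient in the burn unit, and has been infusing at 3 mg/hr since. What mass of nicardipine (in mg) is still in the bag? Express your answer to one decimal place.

44.1 mg

Concentration = 87 mg ÷ 235 mL = 0.3702128 mg/mL
Rate = 3 mg/hr ÷ 0.3702128 mg/mL = 8.103448 mL/hr
Volume infused = 8.103448 mL/hr × 14.3 hr = 115.8793 mL
Volume remaining = 235 − 115.8793 = 119.1207 mL
Drug remaining = 119.1207 mL × 0.3702128 mg/mL = 44.1 mg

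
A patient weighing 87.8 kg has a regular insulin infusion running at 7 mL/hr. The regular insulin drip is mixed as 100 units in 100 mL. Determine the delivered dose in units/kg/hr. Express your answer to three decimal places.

Concentration = 100 units ÷ 100 mL = 1 units/mL
Drug rate = 7 mL/hr × 1 units/mL = 7 units/hr
7 units/hr ÷ 87.8 kg = 0.07972665 units/kg/hr

0.080 units/kg/hr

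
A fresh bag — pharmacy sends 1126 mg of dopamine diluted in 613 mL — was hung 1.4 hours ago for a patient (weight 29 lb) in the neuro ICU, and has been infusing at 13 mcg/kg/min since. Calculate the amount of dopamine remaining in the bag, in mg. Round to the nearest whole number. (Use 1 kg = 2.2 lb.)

Weight = 29 lb ÷ 2.2 lb/kg = 13.18182 kg
Dose = 13 mcg/kg/min × 13.18182 kg = 171.3636 mcg/min
171.3636 mcg/min × 60 min/hr = 10281.82 mcg/hr
Concentration = 1126 mg ÷ 613 mL = 1.836868 mg/mL = 1836.868 mcg/mL
Rate = 10281.82 mcg/hr ÷ 1836.868 mcg/mL = 5.597473 mL/hr
Volume infused = 5.597473 mL/hr × 1.4 hr = 7.836462 mL
Volume remaining = 613 − 7.836462 = 605.1635 mL
Drug remaining = 605.1635 mL × 1836.868 mcg/mL = 1111605 mcg = 1111.605 mg

1112 mg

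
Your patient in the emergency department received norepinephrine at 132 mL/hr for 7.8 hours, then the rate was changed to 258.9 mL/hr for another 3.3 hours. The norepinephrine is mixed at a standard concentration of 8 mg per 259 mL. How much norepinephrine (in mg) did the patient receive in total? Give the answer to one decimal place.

58.2 mg

Concentration = 8 mg ÷ 259 mL = 0.03088803 mg/mL
Stage 1: 132 mL/hr × 7.8 hr = 1029.6 mL → 1029.6 mL × 0.03088803 mg/mL = 31.80232 mg
Stage 2: 258.9 mL/hr × 3.3 hr = 854.37 mL → 854.37 mL × 0.03088803 mg/mL = 26.38981 mg
Total = 31.80232 + 26.38981 = 58.19212 mg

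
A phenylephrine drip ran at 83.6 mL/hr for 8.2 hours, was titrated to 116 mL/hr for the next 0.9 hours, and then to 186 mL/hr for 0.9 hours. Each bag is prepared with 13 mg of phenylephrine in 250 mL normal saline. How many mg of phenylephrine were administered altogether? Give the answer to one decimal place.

49.8 mg

Concentration = 13 mg ÷ 250 mL = 0.052 mg/mL
Stage 1: 83.6 mL/hr × 8.2 hr = 685.52 mL → 685.52 mL × 0.052 mg/mL = 35.64704 mg
Stage 2: 116 mL/hr × 0.9 hr = 104.4 mL → 104.4 mL × 0.052 mg/mL = 5.4288 mg
Stage 3: 186 mL/hr × 0.9 hr = 167.4 mL → 167.4 mL × 0.052 mg/mL = 8.7048 mg
Total = 35.64704 + 5.4288 + 8.7048 = 49.78064 mg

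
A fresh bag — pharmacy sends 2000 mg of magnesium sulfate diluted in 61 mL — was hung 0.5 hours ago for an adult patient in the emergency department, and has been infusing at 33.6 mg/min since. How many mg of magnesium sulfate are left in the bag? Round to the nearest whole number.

992 mg

33.6 mg/min × 60 min/hr = 2016 mg/hr
Concentration = 2000 mg ÷ 61 mL = 32.78689 mg/mL
Rate = 2016 mg/hr ÷ 32.78689 mg/mL = 61.488 mL/hr
Volume infused = 61.488 mL/hr × 0.5 hr = 30.744 mL
Volume remaining = 61 − 30.744 = 30.256 mL
Drug remaining = 30.256 mL × 32.78689 mg/mL = 992 mg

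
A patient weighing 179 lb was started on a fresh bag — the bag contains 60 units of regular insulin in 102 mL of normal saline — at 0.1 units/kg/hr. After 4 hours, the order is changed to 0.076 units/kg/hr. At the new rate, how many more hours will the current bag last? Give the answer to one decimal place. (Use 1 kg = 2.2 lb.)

Initial rate:
Weight = 179 lb ÷ 2.2 lb/kg = 81.36364 kg
Dose = 0.1 units/kg/hr × 81.36364 kg = 8.136364 units/hr
Concentration = 60 units ÷ 102 mL = 0.5882353 units/mL
Rate = 8.136364 units/hr ÷ 0.5882353 units/mL = 13.83182 mL/hr
Volume infused so far = 13.83182 mL/hr × 4 hr = 55.32727 mL
Volume remaining = 102 − 55.32727 = 46.67273 mL
New rate:
Dose = 0.076 units/kg/hr × 81.36364 kg = 6.183636 units/hr
Rate = 6.183636 units/hr ÷ 0.5882353 units/mL = 10.51218 mL/hr
Time remaining = 46.67273 mL ÷ 10.51218 mL/hr = 4.439871 hr

4.4 hours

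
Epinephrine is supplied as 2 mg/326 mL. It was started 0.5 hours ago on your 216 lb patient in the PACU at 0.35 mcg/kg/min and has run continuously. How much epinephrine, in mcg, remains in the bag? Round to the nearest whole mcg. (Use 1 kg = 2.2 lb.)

969 mcg

Weight = 216 lb ÷ 2.2 lb/kg = 98.18182 kg
Dose = 0.35 mcg/kg/min × 98.18182 kg = 34.36364 mcg/min
34.36364 mcg/min × 60 min/hr = 2061.818 mcg/hr
Concentration = 2 mg ÷ 326 mL = 0.006134969 mg/mL = 6.134969 mcg/mL
Rate = 2061.818 mcg/hr ÷ 6.134969 mcg/mL = 336.0764 mL/hr
Volume infused = 336.0764 mL/hr × 0.5 hr = 168.0382 mL
Volume remaining = 326 − 168.0382 = 157.9618 mL
Drug remaining = 157.9618 mL × 6.134969 mcg/mL = 969.0909 mcg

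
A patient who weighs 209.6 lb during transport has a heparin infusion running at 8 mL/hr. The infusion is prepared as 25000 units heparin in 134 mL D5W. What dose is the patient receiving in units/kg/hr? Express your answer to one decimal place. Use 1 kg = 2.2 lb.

Weight = 209.6 lb ÷ 2.2 lb/kg = 95.27273 kg
Concentration = 25000 units ÷ 134 mL = 186.5672 units/mL
Drug rate = 8 mL/hr × 186.5672 units/mL = 1492.537 units/hr
1492.537 units/hr ÷ 95.27273 kg = 15.66595 units/kg/hr

15.7 units/kg/hr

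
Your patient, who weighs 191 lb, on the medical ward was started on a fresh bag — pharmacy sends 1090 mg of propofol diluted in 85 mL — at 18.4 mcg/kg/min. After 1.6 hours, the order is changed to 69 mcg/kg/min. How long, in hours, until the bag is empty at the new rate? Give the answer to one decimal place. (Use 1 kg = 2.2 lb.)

2.6 hours

Initial rate:
Weight = 191 lb ÷ 2.2 lb/kg = 86.81818 kg
Dose = 18.4 mcg/kg/min × 86.81818 kg = 1597.455 mcg/min
1597.455 mcg/min × 60 min/hr = 95847.27 mcg/hr
Concentration = 1090 mg ÷ 85 mL = 12.82353 mg/mL = 12823.53 mcg/mL
Rate = 95847.27 mcg/hr ÷ 12823.53 mcg/mL = 7.474329 mL/hr
Volume infused so far = 7.474329 mL/hr × 1.6 hr = 11.95893 mL
Volume remaining = 85 − 11.95893 = 73.04107 mL
New rate:
Dose = 69 mcg/kg/min × 86.81818 kg = 5990.455 mcg/min
5990.455 mcg/min × 60 min/hr = 359427.3 mcg/hr
Rate = 359427.3 mcg/hr ÷ 12823.53 mcg/mL = 28.02873 mL/hr
Time remaining = 73.04107 mL ÷ 28.02873 mL/hr = 2.605936 hr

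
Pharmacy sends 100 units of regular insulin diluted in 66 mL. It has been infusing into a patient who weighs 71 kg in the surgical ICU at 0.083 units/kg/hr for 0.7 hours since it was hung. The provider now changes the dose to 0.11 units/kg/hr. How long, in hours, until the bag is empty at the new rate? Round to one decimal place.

Initial rate:
Dose = 0.083 units/kg/hr × 71 kg = 5.893 units/hr
Concentration = 100 units ÷ 66 mL = 1.515152 units/mL
Rate = 5.893 units/hr ÷ 1.515152 units/mL = 3.88938 mL/hr
Volume infused so far = 3.88938 mL/hr × 0.7 hr = 2.722566 mL
Volume remaining = 66 − 2.722566 = 63.27743 mL
New rate:
Dose = 0.11 units/kg/hr × 71 kg = 7.81 units/hr
Rate = 7.81 units/hr ÷ 1.515152 units/mL = 5.1546 mL/hr
Time remaining = 63.27743 mL ÷ 5.1546 mL/hr = 12.27592 hr

12.3 hours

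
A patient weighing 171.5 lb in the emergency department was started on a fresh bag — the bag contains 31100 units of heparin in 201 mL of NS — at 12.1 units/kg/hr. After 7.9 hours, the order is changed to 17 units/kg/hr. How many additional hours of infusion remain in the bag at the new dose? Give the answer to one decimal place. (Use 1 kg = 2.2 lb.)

Initial rate:
Weight = 171.5 lb ÷ 2.2 lb/kg = 77.95455 kg
Dose = 12.1 units/kg/hr × 77.95455 kg = 943.25 units/hr
Concentration = 31100 units ÷ 201 mL = 154.7264 units/mL
Rate = 943.25 units/hr ÷ 154.7264 units/mL = 6.096246 mL/hr
Volume infused so far = 6.096246 mL/hr × 7.9 hr = 48.16034 mL
Volume remaining = 201 − 48.16034 = 152.8397 mL
New rate:
Dose = 17 units/kg/hr × 77.95455 kg = 1325.227 units/hr
Rate = 1325.227 units/hr ÷ 154.7264 units/mL = 8.564974 mL/hr
Time remaining = 152.8397 mL ÷ 8.564974 mL/hr = 17.84473 hr

17.8 hours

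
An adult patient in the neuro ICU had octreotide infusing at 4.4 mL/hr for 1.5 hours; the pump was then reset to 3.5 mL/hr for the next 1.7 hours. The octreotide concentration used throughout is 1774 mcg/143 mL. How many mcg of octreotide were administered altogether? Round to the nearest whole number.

156 mcg

Concentration = 1774 mcg ÷ 143 mL = 12.40559 mcg/mL
Stage 1: 4.4 mL/hr × 1.5 hr = 6.6 mL → 6.6 mL × 12.40559 mcg/mL = 81.87692 mcg
Stage 2: 3.5 mL/hr × 1.7 hr = 5.95 mL → 5.95 mL × 12.40559 mcg/mL = 73.81329 mcg
Total = 81.87692 + 73.81329 = 155.6902 mcg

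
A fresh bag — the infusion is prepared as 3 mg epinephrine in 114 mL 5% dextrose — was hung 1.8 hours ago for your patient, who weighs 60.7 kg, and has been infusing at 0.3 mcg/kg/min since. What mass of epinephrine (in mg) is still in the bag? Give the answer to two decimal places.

Dose = 0.3 mcg/kg/min × 60.7 kg = 18.21 mcg/min
18.21 mcg/min × 60 min/hr = 1092.6 mcg/hr
Concentration = 3 mg ÷ 114 mL = 0.02631579 mg/mL = 26.31579 mcg/mL
Rate = 1092.6 mcg/hr ÷ 26.31579 mcg/mL = 41.5188 mL/hr
Volume infused = 41.5188 mL/hr × 1.8 hr = 74.73384 mL
Volume remaining = 114 − 74.73384 = 39.26616 mL
Drug remaining = 39.26616 mL × 26.31579 mcg/mL = 1033.32 mcg = 1.03332 mg

1.03 mg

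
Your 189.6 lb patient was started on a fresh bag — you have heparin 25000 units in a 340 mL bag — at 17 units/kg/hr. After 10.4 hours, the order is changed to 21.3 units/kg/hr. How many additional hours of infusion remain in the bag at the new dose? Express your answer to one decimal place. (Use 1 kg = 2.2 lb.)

5.3 hours

Initial rate:
Weight = 189.6 lb ÷ 2.2 lb/kg = 86.18182 kg
Dose = 17 units/kg/hr × 86.18182 kg = 1465.091 units/hr
Concentration = 25000 units ÷ 340 mL = 73.52941 units/mL
Rate = 1465.091 units/hr ÷ 73.52941 units/mL = 19.92524 mL/hr
Volume infused so far = 19.92524 mL/hr × 10.4 hr = 207.2225 mL
Volume remaining = 340 − 207.2225 = 132.7775 mL
New rate:
Dose = 21.3 units/kg/hr × 86.18182 kg = 1835.673 units/hr
Rate = 1835.673 units/hr ÷ 73.52941 units/mL = 24.96515 mL/hr
Time remaining = 132.7775 mL ÷ 24.96515 mL/hr = 5.318516 hr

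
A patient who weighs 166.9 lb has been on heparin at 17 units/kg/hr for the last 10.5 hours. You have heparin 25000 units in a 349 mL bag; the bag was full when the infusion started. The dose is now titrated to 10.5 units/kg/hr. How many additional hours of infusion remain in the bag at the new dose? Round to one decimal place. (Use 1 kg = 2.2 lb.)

14.4 hours

Initial rate:
Weight = 166.9 lb ÷ 2.2 lb/kg = 75.86364 kg
Dose = 17 units/kg/hr × 75.86364 kg = 1289.682 units/hr
Concentration = 25000 units ÷ 349 mL = 71.63324 units/mL
Rate = 1289.682 units/hr ÷ 71.63324 units/mL = 18.00396 mL/hr
Volume infused so far = 18.00396 mL/hr × 10.5 hr = 189.0416 mL
Volume remaining = 349 − 189.0416 = 159.9584 mL
New rate:
Dose = 10.5 units/kg/hr × 75.86364 kg = 796.5682 units/hr
Rate = 796.5682 units/hr ÷ 71.63324 units/mL = 11.12009 mL/hr
Time remaining = 159.9584 mL ÷ 11.12009 mL/hr = 14.38463 hr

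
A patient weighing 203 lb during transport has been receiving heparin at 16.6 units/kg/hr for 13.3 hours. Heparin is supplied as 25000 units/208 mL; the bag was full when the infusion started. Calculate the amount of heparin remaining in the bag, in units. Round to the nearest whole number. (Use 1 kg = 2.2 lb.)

4628 units

Weight = 203 lb ÷ 2.2 lb/kg = 92.27273 kg
Dose = 16.6 units/kg/hr × 92.27273 kg = 1531.727 units/hr
Concentration = 25000 units ÷ 208 mL = 120.1923 units/mL
Rate = 1531.727 units/hr ÷ 120.1923 units/mL = 12.74397 mL/hr
Volume infused = 12.74397 mL/hr × 13.3 hr = 169.4948 mL
Volume remaining = 208 − 169.4948 = 38.50519 mL
Drug remaining = 38.50519 mL × 120.1923 units/mL = 4628.027 units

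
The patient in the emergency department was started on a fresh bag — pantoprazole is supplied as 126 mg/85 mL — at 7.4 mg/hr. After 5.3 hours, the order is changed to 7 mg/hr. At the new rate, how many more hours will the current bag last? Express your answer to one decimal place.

Initial rate:
Concentration = 126 mg ÷ 85 mL = 1.482353 mg/mL
Rate = 7.4 mg/hr ÷ 1.482353 mg/mL = 4.992063 mL/hr
Volume infused so far = 4.992063 mL/hr × 5.3 hr = 26.45794 mL
Volume remaining = 85 − 26.45794 = 58.54206 mL
New rate:
Rate = 7 mg/hr ÷ 1.482353 mg/mL = 4.722222 mL/hr
Time remaining = 58.54206 mL ÷ 4.722222 mL/hr = 12.39714 hr

12.4 hours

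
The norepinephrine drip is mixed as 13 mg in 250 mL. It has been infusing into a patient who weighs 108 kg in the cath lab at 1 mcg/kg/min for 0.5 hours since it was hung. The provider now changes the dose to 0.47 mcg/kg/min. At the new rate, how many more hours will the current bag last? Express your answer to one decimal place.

Initial rate:
Dose = 1 mcg/kg/min × 108 kg = 108 mcg/min
108 mcg/min × 60 min/hr = 6480 mcg/hr
Concentration = 13 mg ÷ 250 mL = 0.052 mg/mL = 52 mcg/mL
Rate = 6480 mcg/hr ÷ 52 mcg/mL = 124.6154 mL/hr
Volume infused so far = 124.6154 mL/hr × 0.5 hr = 62.30769 mL
Volume remaining = 250 − 62.30769 = 187.6923 mL
New rate:
Dose = 0.47 mcg/kg/min × 108 kg = 50.76 mcg/min
50.76 mcg/min × 60 min/hr = 3045.6 mcg/hr
Rate = 3045.6 mcg/hr ÷ 52 mcg/mL = 58.56923 mL/hr
Time remaining = 187.6923 mL ÷ 58.56923 mL/hr = 3.204623 hr

3.2 hours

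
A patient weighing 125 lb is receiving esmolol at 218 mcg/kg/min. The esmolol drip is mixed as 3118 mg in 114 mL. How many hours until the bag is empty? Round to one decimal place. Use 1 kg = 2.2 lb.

Weight = 125 lb ÷ 2.2 lb/kg = 56.81818 kg
Dose = 218 mcg/kg/min × 56.81818 kg = 12386.36 mcg/min
12386.36 mcg/min × 60 min/hr = 743181.8 mcg/hr
Concentration = 3118 mg ÷ 114 mL = 27.35088 mg/mL = 27350.88 mcg/mL
Rate = 743181.8 mcg/hr ÷ 27350.88 mcg/mL = 27.17214 mL/hr
Duration = 114 mL ÷ 27.17214 mL/hr = 4.195474 hr

4.2 hours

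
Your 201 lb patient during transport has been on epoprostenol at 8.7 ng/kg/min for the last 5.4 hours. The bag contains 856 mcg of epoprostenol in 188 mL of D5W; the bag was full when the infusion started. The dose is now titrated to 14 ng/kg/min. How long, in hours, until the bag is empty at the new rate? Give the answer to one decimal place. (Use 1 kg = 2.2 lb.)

Initial rate:
Weight = 201 lb ÷ 2.2 lb/kg = 91.36364 kg
Dose = 8.7 ng/kg/min × 91.36364 kg = 794.8636 ng/min
794.8636 ng/min × 60 min/hr = 47691.82 ng/hr
Concentration = 856 mcg ÷ 188 mL = 4.553191 mcg/mL = 4553.191 ng/mL
Rate = 47691.82 ng/hr ÷ 4553.191 ng/mL = 10.47437 mL/hr
Volume infused so far = 10.47437 mL/hr × 5.4 hr = 56.5616 mL
Volume remaining = 188 − 56.5616 = 131.4384 mL
New rate:
Dose = 14 ng/kg/min × 91.36364 kg = 1279.091 ng/min
1279.091 ng/min × 60 min/hr = 76745.45 ng/hr
Rate = 76745.45 ng/hr ÷ 4553.191 ng/mL = 16.85531 mL/hr
Time remaining = 131.4384 mL ÷ 16.85531 mL/hr = 7.798041 hr

7.8 hours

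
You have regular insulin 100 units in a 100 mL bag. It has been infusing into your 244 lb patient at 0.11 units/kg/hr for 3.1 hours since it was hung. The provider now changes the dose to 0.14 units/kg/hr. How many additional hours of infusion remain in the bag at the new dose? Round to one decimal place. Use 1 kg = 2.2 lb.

Initial rate:
Weight = 244 lb ÷ 2.2 lb/kg = 110.9091 kg
Dose = 0.11 units/kg/hr × 110.9091 kg = 12.2 units/hr
Concentration = 100 units ÷ 100 mL = 1 units/mL
Rate = 12.2 units/hr ÷ 1 units/mL = 12.2 mL/hr
Volume infused so far = 12.2 mL/hr × 3.1 hr = 37.82 mL
Volume remaining = 100 − 37.82 = 62.18 mL
New rate:
Dose = 0.14 units/kg/hr × 110.9091 kg = 15.52727 units/hr
Rate = 15.52727 units/hr ÷ 1 units/mL = 15.52727 mL/hr
Time remaining = 62.18 mL ÷ 15.52727 mL/hr = 4.004567 hr

4.0 hours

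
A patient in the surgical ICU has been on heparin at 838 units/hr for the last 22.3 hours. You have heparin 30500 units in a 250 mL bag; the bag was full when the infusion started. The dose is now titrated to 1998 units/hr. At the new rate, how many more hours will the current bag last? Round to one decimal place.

Initial rate:
Concentration = 30500 units ÷ 250 mL = 122 units/mL
Rate = 838 units/hr ÷ 122 units/mL = 6.868852 mL/hr
Volume infused so far = 6.868852 mL/hr × 22.3 hr = 153.1754 mL
Volume remaining = 250 − 153.1754 = 96.82459 mL
New rate:
Rate = 1998 units/hr ÷ 122 units/mL = 16.37705 mL/hr
Time remaining = 96.82459 mL ÷ 16.37705 mL/hr = 5.912212 hr

5.9 hours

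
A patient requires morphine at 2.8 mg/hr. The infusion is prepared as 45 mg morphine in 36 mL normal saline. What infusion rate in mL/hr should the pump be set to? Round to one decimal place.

Concentration = 45 mg ÷ 36 mL = 1.25 mg/mL
Rate = 2.8 mg/hr ÷ 1.25 mg/mL = 2.24 mL/hr

2.2 mL/hr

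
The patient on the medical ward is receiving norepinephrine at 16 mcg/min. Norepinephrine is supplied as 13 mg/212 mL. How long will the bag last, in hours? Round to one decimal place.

13.5 hours

16 mcg/min × 60 min/hr = 960 mcg/hr
Concentration = 13 mg ÷ 212 mL = 0.06132075 mg/mL = 61.32075 mcg/mL
Rate = 960 mcg/hr ÷ 61.32075 mcg/mL = 15.65538 mL/hr
Duration = 212 mL ÷ 15.65538 mL/hr = 13.54167 hr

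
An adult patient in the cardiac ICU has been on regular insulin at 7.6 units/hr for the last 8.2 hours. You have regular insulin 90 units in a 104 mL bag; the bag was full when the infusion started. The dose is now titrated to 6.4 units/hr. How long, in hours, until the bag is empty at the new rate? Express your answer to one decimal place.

Initial rate:
Concentration = 90 units ÷ 104 mL = 0.8653846 units/mL
Rate = 7.6 units/hr ÷ 0.8653846 units/mL = 8.782222 mL/hr
Volume infused so far = 8.782222 mL/hr × 8.2 hr = 72.01422 mL
Volume remaining = 104 − 72.01422 = 31.98578 mL
New rate:
Rate = 6.4 units/hr ÷ 0.8653846 units/mL = 7.395556 mL/hr
Time remaining = 31.98578 mL ÷ 7.395556 mL/hr = 4.325 hr

4.3 hours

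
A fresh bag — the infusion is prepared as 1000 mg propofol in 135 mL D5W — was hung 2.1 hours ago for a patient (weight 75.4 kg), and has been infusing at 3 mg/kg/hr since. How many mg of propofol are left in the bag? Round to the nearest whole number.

Dose = 3 mg/kg/hr × 75.4 kg = 226.2 mg/hr
Concentration = 1000 mg ÷ 135 mL = 7.407407 mg/mL
Rate = 226.2 mg/hr ÷ 7.407407 mg/mL = 30.537 mL/hr
Volume infused = 30.537 mL/hr × 2.1 hr = 64.1277 mL
Volume remaining = 135 − 64.1277 = 70.8723 mL
Drug remaining = 70.8723 mL × 7.407407 mg/mL = 524.98 mg

525 mg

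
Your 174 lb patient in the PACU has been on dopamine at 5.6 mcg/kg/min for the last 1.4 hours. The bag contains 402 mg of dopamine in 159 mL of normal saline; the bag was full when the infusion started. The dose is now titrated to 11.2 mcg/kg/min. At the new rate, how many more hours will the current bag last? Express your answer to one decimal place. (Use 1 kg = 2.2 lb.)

Initial rate:
Weight = 174 lb ÷ 2.2 lb/kg = 79.09091 kg
Dose = 5.6 mcg/kg/min × 79.09091 kg = 442.9091 mcg/min
442.9091 mcg/min × 60 min/hr = 26574.55 mcg/hr
Concentration = 402 mg ÷ 159 mL = 2.528302 mg/mL = 2528.302 mcg/mL
Rate = 26574.55 mcg/hr ÷ 2528.302 mcg/mL = 10.51083 mL/hr
Volume infused so far = 10.51083 mL/hr × 1.4 hr = 14.71516 mL
Volume remaining = 159 − 14.71516 = 144.2848 mL
New rate:
Dose = 11.2 mcg/kg/min × 79.09091 kg = 885.8182 mcg/min
885.8182 mcg/min × 60 min/hr = 53149.09 mcg/hr
Rate = 53149.09 mcg/hr ÷ 2528.302 mcg/mL = 21.02166 mL/hr
Time remaining = 144.2848 mL ÷ 21.02166 mL/hr = 6.863629 hr

6.9 hours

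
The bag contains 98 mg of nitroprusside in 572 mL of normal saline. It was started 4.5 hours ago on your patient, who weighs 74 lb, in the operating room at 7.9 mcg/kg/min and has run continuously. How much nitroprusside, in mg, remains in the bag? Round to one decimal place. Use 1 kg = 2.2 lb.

Weight = 74 lb ÷ 2.2 lb/kg = 33.63636 kg
Dose = 7.9 mcg/kg/min × 33.63636 kg = 265.7273 mcg/min
265.7273 mcg/min × 60 min/hr = 15943.64 mcg/hr
Concentration = 98 mg ÷ 572 mL = 0.1713287 mg/mL = 171.3287 mcg/mL
Rate = 15943.64 mcg/hr ÷ 171.3287 mcg/mL = 93.05878 mL/hr
Volume infused = 93.05878 mL/hr × 4.5 hr = 418.7645 mL
Volume remaining = 572 − 418.7645 = 153.2355 mL
Drug remaining = 153.2355 mL × 171.3287 mcg/mL = 26253.64 mcg = 26.25364 mg

26.3 mg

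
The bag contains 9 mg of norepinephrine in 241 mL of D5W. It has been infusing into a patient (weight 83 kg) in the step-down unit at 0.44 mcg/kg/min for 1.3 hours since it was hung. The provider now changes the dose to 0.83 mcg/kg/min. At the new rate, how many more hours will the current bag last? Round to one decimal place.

Initial rate:
Dose = 0.44 mcg/kg/min × 83 kg = 36.52 mcg/min
36.52 mcg/min × 60 min/hr = 2191.2 mcg/hr
Concentration = 9 mg ÷ 241 mL = 0.0373444 mg/mL = 37.3444 mcg/mL
Rate = 2191.2 mcg/hr ÷ 37.3444 mcg/mL = 58.67547 mL/hr
Volume infused so far = 58.67547 mL/hr × 1.3 hr = 76.27811 mL
Volume remaining = 241 − 76.27811 = 164.7219 mL
New rate:
Dose = 0.83 mcg/kg/min × 83 kg = 68.89 mcg/min
68.89 mcg/min × 60 min/hr = 4133.4 mcg/hr
Rate = 4133.4 mcg/hr ÷ 37.3444 mcg/mL = 110.6833 mL/hr
Time remaining = 164.7219 mL ÷ 110.6833 mL/hr = 1.488228 hr

1.5 hours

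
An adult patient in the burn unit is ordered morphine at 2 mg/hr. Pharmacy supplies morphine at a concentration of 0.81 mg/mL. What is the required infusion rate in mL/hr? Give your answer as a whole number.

Rate = 2 mg/hr ÷ 0.81 mg/mL = 2.469136 mL/hr

2 mL/hr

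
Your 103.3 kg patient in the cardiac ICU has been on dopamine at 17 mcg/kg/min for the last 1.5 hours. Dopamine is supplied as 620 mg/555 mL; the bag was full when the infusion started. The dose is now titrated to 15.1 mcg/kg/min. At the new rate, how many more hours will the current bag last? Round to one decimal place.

4.9 hours

Initial rate:
Dose = 17 mcg/kg/min × 103.3 kg = 1756.1 mcg/min
1756.1 mcg/min × 60 min/hr = 105366 mcg/hr
Concentration = 620 mg ÷ 555 mL = 1.117117 mg/mL = 1117.117 mcg/mL
Rate = 105366 mcg/hr ÷ 1117.117 mcg/mL = 94.31956 mL/hr
Volume infused so far = 94.31956 mL/hr × 1.5 hr = 141.4793 mL
Volume remaining = 555 − 141.4793 = 413.5207 mL
New rate:
Dose = 15.1 mcg/kg/min × 103.3 kg = 1559.83 mcg/min
1559.83 mcg/min × 60 min/hr = 93589.8 mcg/hr
Rate = 93589.8 mcg/hr ÷ 1117.117 mcg/mL = 83.77797 mL/hr
Time remaining = 413.5207 mL ÷ 83.77797 mL/hr = 4.935912 hr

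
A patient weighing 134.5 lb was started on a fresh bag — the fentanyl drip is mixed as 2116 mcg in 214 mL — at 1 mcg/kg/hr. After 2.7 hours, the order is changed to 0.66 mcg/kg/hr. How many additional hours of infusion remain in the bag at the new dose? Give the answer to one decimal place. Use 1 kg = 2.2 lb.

48.4 hours

Initial rate:
Weight = 134.5 lb ÷ 2.2 lb/kg = 61.13636 kg
Dose = 1 mcg/kg/hr × 61.13636 kg = 61.13636 mcg/hr
Concentration = 2116 mcg ÷ 214 mL = 9.88785 mcg/mL
Rate = 61.13636 mcg/hr ÷ 9.88785 mcg/mL = 6.182978 mL/hr
Volume infused so far = 6.182978 mL/hr × 2.7 hr = 16.69404 mL
Volume remaining = 214 − 16.69404 = 197.306 mL
New rate:
Dose = 0.66 mcg/kg/hr × 61.13636 kg = 40.35 mcg/hr
Rate = 40.35 mcg/hr ÷ 9.88785 mcg/mL = 4.080766 mL/hr
Time remaining = 197.306 mL ÷ 4.080766 mL/hr = 48.35023 hr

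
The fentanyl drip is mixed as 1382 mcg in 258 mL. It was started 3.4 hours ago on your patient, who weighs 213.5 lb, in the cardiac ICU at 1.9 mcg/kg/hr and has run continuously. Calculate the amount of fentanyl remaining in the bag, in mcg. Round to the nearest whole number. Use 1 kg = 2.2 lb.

755 mcg

Weight = 213.5 lb ÷ 2.2 lb/kg = 97.04545 kg
Dose = 1.9 mcg/kg/hr × 97.04545 kg = 184.3864 mcg/hr
Concentration = 1382 mcg ÷ 258 mL = 5.356589 mcg/mL
Rate = 184.3864 mcg/hr ÷ 5.356589 mcg/mL = 34.42235 mL/hr
Volume infused = 34.42235 mL/hr × 3.4 hr = 117.036 mL
Volume remaining = 258 − 117.036 = 140.964 mL
Drug remaining = 140.964 mL × 5.356589 mcg/mL = 755.0864 mcg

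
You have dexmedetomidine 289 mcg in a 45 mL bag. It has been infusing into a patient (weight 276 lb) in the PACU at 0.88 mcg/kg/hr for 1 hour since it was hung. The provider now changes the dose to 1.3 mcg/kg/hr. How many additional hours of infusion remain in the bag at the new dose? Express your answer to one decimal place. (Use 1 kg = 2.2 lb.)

Initial rate:
Weight = 276 lb ÷ 2.2 lb/kg = 125.4545 kg
Dose = 0.88 mcg/kg/hr × 125.4545 kg = 110.4 mcg/hr
Concentration = 289 mcg ÷ 45 mL = 6.422222 mcg/mL
Rate = 110.4 mcg/hr ÷ 6.422222 mcg/mL = 17.19031 mL/hr
Volume infused so far = 17.19031 mL/hr × 1 hr = 17.19031 mL
Volume remaining = 45 − 17.19031 = 27.80969 mL
New rate:
Dose = 1.3 mcg/kg/hr × 125.4545 kg = 163.0909 mcg/hr
Rate = 163.0909 mcg/hr ÷ 6.422222 mcg/mL = 25.39478 mL/hr
Time remaining = 27.80969 mL ÷ 25.39478 mL/hr = 1.095095 hr

1.1 hours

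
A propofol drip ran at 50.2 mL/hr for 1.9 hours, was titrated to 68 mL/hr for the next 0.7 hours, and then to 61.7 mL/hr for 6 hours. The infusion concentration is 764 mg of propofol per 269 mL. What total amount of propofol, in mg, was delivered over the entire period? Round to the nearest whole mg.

1458 mg

Concentration = 764 mg ÷ 269 mL = 2.840149 mg/mL
Stage 1: 50.2 mL/hr × 1.9 hr = 95.38 mL → 95.38 mL × 2.840149 mg/mL = 270.8934 mg
Stage 2: 68 mL/hr × 0.7 hr = 47.6 mL → 47.6 mL × 2.840149 mg/mL = 135.1911 mg
Stage 3: 61.7 mL/hr × 6 hr = 370.2 mL → 370.2 mL × 2.840149 mg/mL = 1051.423 mg
Total = 270.8934 + 135.1911 + 1051.423 = 1457.508 mg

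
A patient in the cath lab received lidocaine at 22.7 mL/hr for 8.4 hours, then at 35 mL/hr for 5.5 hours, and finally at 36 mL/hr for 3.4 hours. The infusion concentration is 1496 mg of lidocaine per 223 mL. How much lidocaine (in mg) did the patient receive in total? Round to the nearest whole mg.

3392 mg

Concentration = 1496 mg ÷ 223 mL = 6.70852 mg/mL
Stage 1: 22.7 mL/hr × 8.4 hr = 190.68 mL → 190.68 mL × 6.70852 mg/mL = 1279.181 mg
Stage 2: 35 mL/hr × 5.5 hr = 192.5 mL → 192.5 mL × 6.70852 mg/mL = 1291.39 mg
Stage 3: 36 mL/hr × 3.4 hr = 122.4 mL → 122.4 mL × 6.70852 mg/mL = 821.1229 mg
Total = 1279.181 + 1291.39 + 821.1229 = 3391.694 mg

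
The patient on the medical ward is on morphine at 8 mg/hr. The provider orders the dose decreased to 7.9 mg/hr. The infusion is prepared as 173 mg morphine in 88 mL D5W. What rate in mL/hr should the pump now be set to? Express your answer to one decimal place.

4.0 mL/hr

Concentration = 173 mg ÷ 88 mL = 1.965909 mg/mL
Rate = 7.9 mg/hr ÷ 1.965909 mg/mL = 4.018497 mL/hr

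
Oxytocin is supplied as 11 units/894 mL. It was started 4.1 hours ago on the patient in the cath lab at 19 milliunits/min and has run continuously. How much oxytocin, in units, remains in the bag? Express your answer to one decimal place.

6.3 units

19 milliunits/min × 60 min/hr = 1140 milliunits/hr
Concentration = 11 units ÷ 894 mL = 0.01230425 units/mL = 12.30425 milliunits/mL
Rate = 1140 milliunits/hr ÷ 12.30425 milliunits/mL = 92.65091 mL/hr
Volume infused = 92.65091 mL/hr × 4.1 hr = 379.8687 mL
Volume remaining = 894 − 379.8687 = 514.1313 mL
Drug remaining = 514.1313 mL × 12.30425 milliunits/mL = 6326 milliunits = 6.326 units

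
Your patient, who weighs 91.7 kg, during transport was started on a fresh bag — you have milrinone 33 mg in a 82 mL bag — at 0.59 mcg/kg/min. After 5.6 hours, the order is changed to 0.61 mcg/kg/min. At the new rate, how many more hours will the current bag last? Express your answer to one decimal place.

Initial rate:
Dose = 0.59 mcg/kg/min × 91.7 kg = 54.103 mcg/min
54.103 mcg/min × 60 min/hr = 3246.18 mcg/hr
Concentration = 33 mg ÷ 82 mL = 0.402439 mg/mL = 402.439 mcg/mL
Rate = 3246.18 mcg/hr ÷ 402.439 mcg/mL = 8.066265 mL/hr
Volume infused so far = 8.066265 mL/hr × 5.6 hr = 45.17109 mL
Volume remaining = 82 − 45.17109 = 36.82891 mL
New rate:
Dose = 0.61 mcg/kg/min × 91.7 kg = 55.937 mcg/min
55.937 mcg/min × 60 min/hr = 3356.22 mcg/hr
Rate = 3356.22 mcg/hr ÷ 402.439 mcg/mL = 8.339698 mL/hr
Time remaining = 36.82891 mL ÷ 8.339698 mL/hr = 4.416097 hr

4.4 hours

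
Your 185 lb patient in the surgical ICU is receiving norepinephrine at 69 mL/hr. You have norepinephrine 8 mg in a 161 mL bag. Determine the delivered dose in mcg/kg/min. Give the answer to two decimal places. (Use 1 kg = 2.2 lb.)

0.68 mcg/kg/min

Weight = 185 lb ÷ 2.2 lb/kg = 84.09091 kg
Concentration = 8 mg ÷ 161 mL = 0.04968944 mg/mL = 49.68944 mcg/mL
Drug rate = 69 mL/hr × 49.68944 mcg/mL = 3428.571 mcg/hr
3428.571 mcg/hr ÷ 60 min/hr = 57.14286 mcg/min
57.14286 mcg/min ÷ 84.09091 kg = 0.6795367 mcg/kg/min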